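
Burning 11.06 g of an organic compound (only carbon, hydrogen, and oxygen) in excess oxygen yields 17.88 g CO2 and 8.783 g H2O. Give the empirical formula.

mol C = 17.88 / 44.01 = 0.4063; mass C = 0.4063 × 12.01 = 4.879 g
mol H = 2 × (8.783 / 18.02) = 0.9748; mass H = 0.9748 × 1.008 = 0.9826 g
mass O = 11.06 − (5.862) = 5.198 g → mol O = 0.3249
Divide by the smallest (0.3249 mol O): C 1.251, H 3.001, O 1.000
×4: C 5.00, H 12.00, O 4.00 → C5H12O4

C5H12O4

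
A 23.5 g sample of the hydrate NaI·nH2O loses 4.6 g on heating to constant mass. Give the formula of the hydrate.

NaI·2H2O

Mass of anhydrous NaI = 23.5 − 4.6 = 18.9 g
mol H2O = 4.6 / 18.02 = 0.2553
Molar mass of NaI = 149.89 g/mol → mol NaI = 18.9 / 149.89 = 0.1261
n = 0.2553 / 0.1261 = 2.02 ≈ 2 → NaI·2H2O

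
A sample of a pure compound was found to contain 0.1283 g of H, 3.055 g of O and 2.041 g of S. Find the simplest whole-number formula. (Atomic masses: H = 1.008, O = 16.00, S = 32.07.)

H: 0.1283 g ÷ 1.008 g/mol = 0.1273 mol
O: 3.055 g ÷ 16.00 g/mol = 0.1909 mol
S: 2.041 g ÷ 32.07 g/mol = 0.06364 mol
Ratios (÷ 0.06364): H 2.000, O 3.000, S 1.000
Ratio ≈ 2:3:1, so the empirical formula is H2O3S

H2O3S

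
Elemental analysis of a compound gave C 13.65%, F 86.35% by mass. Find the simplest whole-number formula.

CF4

Assume 100 g: 13.65 g C, 86.35 g F.
Moles — C: 13.65 / 12.01 = 1.137 mol; F: 86.35 / 19.00 = 4.545 mol
Divide by the smallest (1.137 mol C): C 1.000, F 3.999
→ CF4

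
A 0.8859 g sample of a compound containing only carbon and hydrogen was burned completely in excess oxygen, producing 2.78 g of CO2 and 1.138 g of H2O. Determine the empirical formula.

mol C = 2.78 / 44.01 = 0.06317; mass C = 0.06317 × 12.01 = 0.7586 g
mol H = 2 × (1.138 / 18.02) = 0.1263; mass H = 0.1263 × 1.008 = 0.1273 g
Divide by the smallest (0.06317 mol C): C 1.000, H 2.000
Ratio ≈ 1:2, so the empirical formula is CH2

CH2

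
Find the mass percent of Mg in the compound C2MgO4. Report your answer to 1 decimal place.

Molar mass = 2(12.01) + 1(24.31) + 4(16.00) = 112.330 g/mol
Mass of Mg per mole = 1 × 24.31 = 24.310 g
% Mg = 24.310 / 112.330 × 100 = 21.6%

21.6%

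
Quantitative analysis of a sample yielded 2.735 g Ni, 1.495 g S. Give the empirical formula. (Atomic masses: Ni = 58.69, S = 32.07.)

NiS

Ni: 2.735 g ÷ 58.69 g/mol = 0.0466 mol
S: 1.495 g ÷ 32.07 g/mol = 0.04662 mol
Divide by the smallest (0.0466 mol Ni): Ni 1.000, S 1.000
→ NiS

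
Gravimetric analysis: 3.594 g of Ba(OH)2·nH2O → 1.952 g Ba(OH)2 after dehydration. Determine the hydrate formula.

Mass of water lost = 3.594 − 1.952 = 1.642 g → 1.642 / 18.02 = 0.09112 mol H2O
Molar mass of Ba(OH)2 = 171.35 g/mol → mol Ba(OH)2 = 1.952 / 171.35 = 0.01139
n = 0.09112 / 0.01139 = 8.00 ≈ 8 → Ba(OH)2·8H2O

Ba(OH)2·8H2O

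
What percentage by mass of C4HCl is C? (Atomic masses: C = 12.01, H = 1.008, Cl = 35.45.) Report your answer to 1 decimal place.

Molar mass = 4(12.01) + 1(1.008) + 1(35.45) = 84.498 g/mol
Mass of C per mole = 4 × 12.01 = 48.040 g
% C = 48.040 / 84.498 × 100 = 56.9%

56.9%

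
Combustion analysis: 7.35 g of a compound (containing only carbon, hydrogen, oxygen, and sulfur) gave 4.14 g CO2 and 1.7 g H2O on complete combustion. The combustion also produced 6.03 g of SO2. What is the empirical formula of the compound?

CH2O2S

mol C = 4.14 / 44.01 = 0.09407; mass C = 0.09407 × 12.01 = 1.130 g
mol H = 2 × (1.7 / 18.02) = 0.1887; mass H = 0.1887 × 1.008 = 0.1902 g
mol S = 6.03 / 64.07 = 0.09412; mass S = 3.018 g
mass O = 7.35 − (4.338) = 3.012 g → mol O = 0.1882
Smallest is C at 0.09407 mol; normalising gives C 1.000, H 2.006, O 2.001, S 1.000
≈ 1:2:2:1 → CH2O2S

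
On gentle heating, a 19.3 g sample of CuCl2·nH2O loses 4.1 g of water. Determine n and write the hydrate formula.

Mass of anhydrous CuCl2 = 19.3 − 4.1 = 15.2 g
mol H2O = 4.1 / 18.02 = 0.2275
Molar mass of CuCl2 = 134.45 g/mol → mol CuCl2 = 15.2 / 134.45 = 0.1131
n = 0.2275 / 0.1131 = 2.01 ≈ 2 → CuCl2·2H2O

CuCl2·2H2O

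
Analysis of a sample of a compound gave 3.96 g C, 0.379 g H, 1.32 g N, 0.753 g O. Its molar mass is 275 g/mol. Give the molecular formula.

Moles — C: 3.96 / 12.01 = 0.3297 mol; H: 0.379 / 1.008 = 0.376 mol; N: 1.32 / 14.01 = 0.09422 mol; O: 0.753 / 16.00 = 0.04706 mol
Ratios (÷ 0.04706): C 7.006, H 7.989, N 2.002, O 1.000
≈ 7:8:2:1 → C7H8N2O
Empirical-formula mass = 136.15 g/mol
n = 275 / 136.15 = 2.02 ≈ 2
Molecular formula = (C7H8N2O)×2 = C14H16N4O2

C14H16N4O2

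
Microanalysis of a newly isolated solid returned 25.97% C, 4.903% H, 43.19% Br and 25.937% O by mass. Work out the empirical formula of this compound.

C4H9BrO3

Assume 100 g: 25.97 g C, 4.903 g H, 43.19 g Br, 25.937 g O.
Moles — C: 25.97 / 12.01 = 2.162 mol; H: 4.903 / 1.008 = 4.864 mol; Br: 43.19 / 79.90 = 0.5406 mol; O: 25.937 / 16.00 = 1.621 mol
Ratios (÷ 0.5406): C 4.000, H 8.998, Br 1.000, O 2.999
→ C4H9BrO3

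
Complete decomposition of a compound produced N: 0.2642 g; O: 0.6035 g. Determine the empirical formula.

n(N) = 0.2642/14.01 = 0.01886, n(O) = 0.6035/16.00 = 0.03772
Smallest is N at 0.01886 mol; normalising gives N 1.000, O 2.000
→ NO2

NO2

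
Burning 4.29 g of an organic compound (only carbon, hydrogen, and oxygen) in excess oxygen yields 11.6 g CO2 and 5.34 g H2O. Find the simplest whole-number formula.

mol C = 11.6 / 44.01 = 0.2636; mass C = 0.2636 × 12.01 = 3.166 g
mol H = 2 × (5.34 / 18.02) = 0.5927; mass H = 0.5927 × 1.008 = 0.5974 g
mass O = 4.29 − (3.763) = 0.5270 g → mol O = 0.03294
Ratios (÷ 0.03294): C 8.002, H 17.993, O 1.000
→ C8H18O

C8H18O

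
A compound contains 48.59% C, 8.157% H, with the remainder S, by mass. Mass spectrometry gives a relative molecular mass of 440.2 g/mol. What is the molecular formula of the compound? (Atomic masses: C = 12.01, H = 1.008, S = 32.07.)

Assume 100 g: 48.59 g C, 8.157 g H, 43.253 g S.
Moles — C: 48.59 / 12.01 = 4.046 mol; H: 8.157 / 1.008 = 8.092 mol; S: 43.253 / 32.07 = 1.349 mol
Ratios (÷ 1.349): C 3.000, H 6.000, S 1.000
Ratio ≈ 3:6:1, so the empirical formula is C3H6S
Empirical-formula mass = 74.15 g/mol
n = 440.2 / 74.15 = 5.94 ≈ 6
Molecular formula = (C3H6S)×6 = C18H36S6

C18H36S6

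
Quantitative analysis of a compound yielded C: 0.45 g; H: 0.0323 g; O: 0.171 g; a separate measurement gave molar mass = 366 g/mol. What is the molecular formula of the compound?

Moles — C: 0.45 / 12.01 = 0.03747 mol; H: 0.0323 / 1.008 = 0.03204 mol; O: 0.171 / 16.00 = 0.01069 mol
Smallest is O at 0.01069 mol; normalising gives C 3.506, H 2.998, O 1.000
Multiply by 2: C 7.01, H 6.00, O 2.00 → C7H6O2
Empirical-formula mass = 122.12 g/mol
n = 366 / 122.12 = 3.00 ≈ 3
Molecular formula = (C7H6O2)×3 = C21H18O6

C21H18O6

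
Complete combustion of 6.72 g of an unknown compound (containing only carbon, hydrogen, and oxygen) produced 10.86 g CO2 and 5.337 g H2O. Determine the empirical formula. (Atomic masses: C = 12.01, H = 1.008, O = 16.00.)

C5H12O4

mol C = 10.86 / 44.01 = 0.2468; mass C = 0.2468 × 12.01 = 2.964 g
mol H = 2 × (5.337 / 18.02) = 0.5923; mass H = 0.5923 × 1.008 = 0.5971 g
mass O = 6.72 − (3.561) = 3.159 g → mol O = 0.1975
Smallest is O at 0.1975 mol; normalising gives C 1.250, H 3.000, O 1.000
×4: C 5.00, H 12.00, O 4.00 → C5H12O4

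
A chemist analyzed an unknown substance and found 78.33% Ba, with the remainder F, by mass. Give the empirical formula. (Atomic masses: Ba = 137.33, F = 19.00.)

BaF2

Assume 100 g: 78.33 g Ba, 21.67 g F.
Ba: 78.33 g ÷ 137.33 g/mol = 0.5704 mol
F: 21.67 g ÷ 19.00 g/mol = 1.141 mol
Smallest is Ba at 0.5704 mol; normalising gives Ba 1.000, F 2.000
→ BaF2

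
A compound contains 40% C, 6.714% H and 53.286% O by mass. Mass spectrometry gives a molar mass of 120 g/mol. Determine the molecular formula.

Assume 100 g: 40 g C, 6.714 g H, 53.286 g O.
C: 40 g ÷ 12.01 g/mol = 3.331 mol
H: 6.714 g ÷ 1.008 g/mol = 6.661 mol
O: 53.286 g ÷ 16.00 g/mol = 3.33 mol
Ratios (÷ 3.33): C 1.000, H 2.000, O 1.000
Ratio ≈ 1:2:1, so the empirical formula is CH2O
Empirical-formula mass = 30.03 g/mol
n = 120 / 30.03 = 4.00 ≈ 4
Molecular formula = (CH2O)×4 = C4H8O4

C4H8O4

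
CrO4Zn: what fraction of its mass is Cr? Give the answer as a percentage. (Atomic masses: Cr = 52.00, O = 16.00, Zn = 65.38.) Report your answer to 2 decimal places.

Molar mass = 1(52.00) + 4(16.00) + 1(65.38) = 181.380 g/mol
Mass of Cr per mole = 1 × 52.00 = 52.000 g
% Cr = 52.000 / 181.380 × 100 = 28.67%

28.67%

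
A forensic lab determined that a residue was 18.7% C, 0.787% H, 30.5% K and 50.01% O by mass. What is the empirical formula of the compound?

C2HKO4

Assume 100 g: 18.7 g C, 0.787 g H, 30.5 g K, 50.01 g O.
Moles — C: 18.7 / 12.01 = 1.557 mol; H: 0.787 / 1.008 = 0.7808 mol; K: 30.5 / 39.10 = 0.7801 mol; O: 50.01 / 16.00 = 3.126 mol
Smallest is K at 0.7801 mol; normalising gives C 1.996, H 1.001, K 1.000, O 4.007
→ C2HKO4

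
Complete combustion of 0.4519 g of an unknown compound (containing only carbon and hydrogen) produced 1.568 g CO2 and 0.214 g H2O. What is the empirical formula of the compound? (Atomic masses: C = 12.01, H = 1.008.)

C3H2

mol C = 1.568 / 44.01 = 0.03563; mass C = 0.03563 × 12.01 = 0.4279 g
mol H = 2 × (0.214 / 18.02) = 0.02375; mass H = 0.02375 × 1.008 = 0.02394 g
Smallest is H at 0.02375 mol; normalising gives C 1.500, H 1.000
Multiply by 2: C 3.00, H 2.00 → C3H2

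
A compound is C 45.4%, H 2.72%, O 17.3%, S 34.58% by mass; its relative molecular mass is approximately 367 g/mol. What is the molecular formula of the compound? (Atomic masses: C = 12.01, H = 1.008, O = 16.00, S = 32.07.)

Assume 100 g: 45.4 g C, 2.72 g H, 17.3 g O, 34.58 g S.
n(C) = 45.4/12.01 = 3.78, n(H) = 2.72/1.008 = 2.698, n(O) = 17.3/16.00 = 1.081, n(S) = 34.58/32.07 = 1.078
Smallest is S at 1.078 mol; normalising gives C 3.506, H 2.503, O 1.003, S 1.000
Multiply by 2: C 7.01, H 5.01, O 2.01, S 2.00 → C7H5O2S2
Empirical-formula mass = 185.25 g/mol
n = 367 / 185.25 = 1.98 ≈ 2
Molecular formula = (C7H5O2S2)×2 = C14H10O4S4

C14H10O4S4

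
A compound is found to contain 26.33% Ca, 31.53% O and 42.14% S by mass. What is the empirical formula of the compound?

CaO3S2

Assume 100 g: 26.33 g Ca, 31.53 g O, 42.14 g S.
Moles — Ca: 26.33 / 40.08 = 0.6569 mol; O: 31.53 / 16.00 = 1.971 mol; S: 42.14 / 32.07 = 1.314 mol
Ratios (÷ 0.6569): Ca 1.000, O 3.000, S 2.000
≈ 1:3:2 → CaO3S2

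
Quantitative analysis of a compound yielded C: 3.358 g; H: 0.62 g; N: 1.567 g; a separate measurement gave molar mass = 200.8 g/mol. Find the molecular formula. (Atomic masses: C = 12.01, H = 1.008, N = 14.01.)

C10H22N4

n(C) = 3.358/12.01 = 0.2796, n(H) = 0.62/1.008 = 0.6151, n(N) = 1.567/14.01 = 0.1118
Smallest is N at 0.1118 mol; normalising gives C 2.500, H 5.499, N 1.000
Scaling by 2: C 5.00, H 11.00, N 2.00 → C5H11N2
Empirical-formula mass = 99.16 g/mol
n = 200.8 / 99.16 = 2.03 ≈ 2
Molecular formula = (C5H11N2)×2 = C10H22N4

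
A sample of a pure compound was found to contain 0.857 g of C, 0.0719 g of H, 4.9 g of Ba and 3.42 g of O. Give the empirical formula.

C: 0.857 g ÷ 12.01 g/mol = 0.07136 mol
H: 0.0719 g ÷ 1.008 g/mol = 0.07133 mol
Ba: 4.9 g ÷ 137.33 g/mol = 0.03568 mol
O: 3.42 g ÷ 16.00 g/mol = 0.2137 mol
Divide by the smallest (0.03568 mol Ba): C 2.000, H 1.999, Ba 1.000, O 5.991
→ C2H2BaO6

C2H2BaO6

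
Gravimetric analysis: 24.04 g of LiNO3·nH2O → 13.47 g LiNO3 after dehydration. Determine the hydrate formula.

LiNO3·3H2O

Mass of water lost = 24.04 − 13.47 = 10.57 g → 10.57 / 18.02 = 0.5866 mol H2O
Molar mass of LiNO3 = 68.95 g/mol → mol LiNO3 = 13.47 / 68.95 = 0.1954
n = 0.5866 / 0.1954 = 3.00 ≈ 3 → LiNO3·3H2O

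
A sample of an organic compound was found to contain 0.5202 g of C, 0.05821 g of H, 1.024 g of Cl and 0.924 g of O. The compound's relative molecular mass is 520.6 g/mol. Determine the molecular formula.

C: 0.5202 g ÷ 12.01 g/mol = 0.04331 mol
H: 0.05821 g ÷ 1.008 g/mol = 0.05775 mol
Cl: 1.024 g ÷ 35.45 g/mol = 0.02889 mol
O: 0.924 g ÷ 16.00 g/mol = 0.05775 mol
Divide by the smallest (0.02889 mol Cl): C 1.499, H 1.999, Cl 1.000, O 1.999
×2: C 3.00, H 4.00, Cl 2.00, O 4.00 → C3H4Cl2O4
Empirical-formula mass = 174.96 g/mol
n = 520.6 / 174.96 = 2.98 ≈ 3
Molecular formula = (C3H4Cl2O4)×3 = C9H12Cl6O12

C9H12Cl6O12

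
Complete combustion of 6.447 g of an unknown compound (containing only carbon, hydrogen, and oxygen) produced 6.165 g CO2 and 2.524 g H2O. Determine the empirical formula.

mol C = 6.165 / 44.01 = 0.1401; mass C = 0.1401 × 12.01 = 1.682 g
mol H = 2 × (2.524 / 18.02) = 0.2801; mass H = 0.2801 × 1.008 = 0.2824 g
mass O = 6.447 − (1.965) = 4.482 g → mol O = 0.2801
Divide by the smallest (0.1401 mol C): C 1.000, H 2.000, O 2.000
Ratio ≈ 1:2:2, so the empirical formula is CH2O2

CH2O2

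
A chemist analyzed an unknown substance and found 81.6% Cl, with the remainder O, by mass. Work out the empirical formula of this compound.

Assume 100 g: 81.6 g Cl, 18.4 g O.
n(Cl) = 81.6/35.45 = 2.302, n(O) = 18.4/16.00 = 1.15
Divide by the smallest (1.15 mol O): Cl 2.002, O 1.000
Ratio ≈ 2:1, so the empirical formula is Cl2O

Cl2O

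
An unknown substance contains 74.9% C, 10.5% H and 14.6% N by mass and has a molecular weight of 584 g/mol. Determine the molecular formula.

C36H60N6

Assume 100 g: 74.9 g C, 10.5 g H, 14.6 g N.
C: 74.9 g ÷ 12.01 g/mol = 6.236 mol
H: 10.5 g ÷ 1.008 g/mol = 10.42 mol
N: 14.6 g ÷ 14.01 g/mol = 1.042 mol
Ratios (÷ 1.042): C 5.984, H 9.996, N 1.000
Ratio ≈ 6:10:1, so the empirical formula is C6H10N
Empirical-formula mass = 96.15 g/mol
n = 584 / 96.15 = 6.07 ≈ 6
Molecular formula = (C6H10N)×6 = C36H60N6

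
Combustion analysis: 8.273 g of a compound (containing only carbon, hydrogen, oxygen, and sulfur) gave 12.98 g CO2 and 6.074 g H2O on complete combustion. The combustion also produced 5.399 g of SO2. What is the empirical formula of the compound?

C7H16O2S2

mol C = 12.98 / 44.01 = 0.2949; mass C = 0.2949 × 12.01 = 3.542 g
mol H = 2 × (6.074 / 18.02) = 0.6741; mass H = 0.6741 × 1.008 = 0.6795 g
mol S = 5.399 / 64.07 = 0.08427; mass S = 2.702 g
mass O = 8.273 − (6.924) = 1.349 g → mol O = 0.08430
Smallest is S at 0.08427 mol; normalising gives C 3.500, H 8.000, O 1.000, S 1.000
×2: C 7.00, H 16.00, O 2.00, S 2.00 → C7H16O2S2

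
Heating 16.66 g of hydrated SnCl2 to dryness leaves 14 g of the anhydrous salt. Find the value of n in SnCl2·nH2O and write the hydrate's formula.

Mass of water lost = 16.66 − 14 = 2.66 g → 2.66 / 18.02 = 0.1476 mol H2O
Molar mass of SnCl2 = 189.61 g/mol → mol SnCl2 = 14 / 189.61 = 0.07384
n = 0.1476 / 0.07384 = 2.00 ≈ 2 → SnCl2·2H2O

SnCl2·2H2O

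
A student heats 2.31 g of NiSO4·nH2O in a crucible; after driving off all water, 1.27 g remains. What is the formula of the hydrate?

Mass of water lost = 2.31 − 1.27 = 1.04 g → 1.04 / 18.02 = 0.05771 mol H2O
Molar mass of NiSO4 = 154.76 g/mol → mol NiSO4 = 1.27 / 154.76 = 0.008206
n = 0.05771 / 0.008206 = 7.03 ≈ 7 → NiSO4·7H2O

NiSO4·7H2O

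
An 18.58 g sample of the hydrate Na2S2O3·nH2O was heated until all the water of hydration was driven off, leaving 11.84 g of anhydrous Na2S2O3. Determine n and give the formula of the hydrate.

Na2S2O3·5H2O

Mass of water lost = 18.58 − 11.84 = 6.74 g → 6.74 / 18.02 = 0.374 mol H2O
Molar mass of Na2S2O3 = 158.12 g/mol → mol Na2S2O3 = 11.84 / 158.12 = 0.07488
n = 0.374 / 0.07488 = 5.00 ≈ 5 → Na2S2O3·5H2O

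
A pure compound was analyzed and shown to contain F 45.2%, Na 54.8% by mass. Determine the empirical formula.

Assume 100 g: 45.2 g F, 54.8 g Na.
Moles — F: 45.2 / 19.00 = 2.379 mol; Na: 54.8 / 22.99 = 2.384 mol
Smallest is F at 2.379 mol; normalising gives F 1.000, Na 1.002
≈ 1:1 → FNa

FNa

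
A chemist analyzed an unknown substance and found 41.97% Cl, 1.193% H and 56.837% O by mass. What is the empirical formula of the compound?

ClHO3

Assume 100 g: 41.97 g Cl, 1.193 g H, 56.837 g O.
n(Cl) = 41.97/35.45 = 1.184, n(H) = 1.193/1.008 = 1.184, n(O) = 56.837/16.00 = 3.552
Ratios (÷ 1.184): Cl 1.000, H 1.000, O 3.001
→ ClHO3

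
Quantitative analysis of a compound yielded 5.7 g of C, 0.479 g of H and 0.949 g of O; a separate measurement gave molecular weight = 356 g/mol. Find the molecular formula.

C24H24O3

n(C) = 5.7/12.01 = 0.4746, n(H) = 0.479/1.008 = 0.4752, n(O) = 0.949/16.00 = 0.05931
Smallest is O at 0.05931 mol; normalising gives C 8.002, H 8.012, O 1.000
≈ 8:8:1 → C8H8O
Empirical-formula mass = 120.14 g/mol
n = 356 / 120.14 = 2.96 ≈ 3
Molecular formula = (C8H8O)×3 = C24H24O3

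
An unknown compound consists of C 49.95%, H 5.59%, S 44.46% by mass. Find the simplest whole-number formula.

C3H4S

Assume 100 g: 49.95 g C, 5.59 g H, 44.46 g S.
C: 49.95 g ÷ 12.01 g/mol = 4.159 mol
H: 5.59 g ÷ 1.008 g/mol = 5.546 mol
S: 44.46 g ÷ 32.07 g/mol = 1.386 mol
Smallest is S at 1.386 mol; normalising gives C 3.000, H 4.000, S 1.000
≈ 3:4:1 → C3H4S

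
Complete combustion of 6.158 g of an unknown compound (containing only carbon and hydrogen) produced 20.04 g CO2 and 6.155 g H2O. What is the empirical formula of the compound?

mol C = 20.04 / 44.01 = 0.4554; mass C = 0.4554 × 12.01 = 5.469 g
mol H = 2 × (6.155 / 18.02) = 0.6831; mass H = 0.6831 × 1.008 = 0.6886 g
Divide by the smallest (0.4554 mol C): C 1.000, H 1.500
×2: C 2.00, H 3.00 → C2H3

C2H3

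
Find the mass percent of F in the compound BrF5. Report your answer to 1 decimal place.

Molar mass = 1(79.90) + 5(19.00) = 174.900 g/mol
Mass of F per mole = 5 × 19.00 = 95.000 g
% F = 95.000 / 174.900 × 100 = 54.3%

54.3%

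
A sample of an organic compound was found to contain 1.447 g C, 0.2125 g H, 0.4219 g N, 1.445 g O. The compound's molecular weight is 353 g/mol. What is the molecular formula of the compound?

C: 1.447 g ÷ 12.01 g/mol = 0.1205 mol
H: 0.2125 g ÷ 1.008 g/mol = 0.2108 mol
N: 0.4219 g ÷ 14.01 g/mol = 0.03011 mol
O: 1.445 g ÷ 16.00 g/mol = 0.09031 mol
Ratios (÷ 0.03011): C 4.001, H 7.000, N 1.000, O 2.999
→ C4H7NO3
Empirical-formula mass = 117.11 g/mol
n = 353 / 117.11 = 3.01 ≈ 3
Molecular formula = (C4H7NO3)×3 = C12H21N3O9

C12H21N3O9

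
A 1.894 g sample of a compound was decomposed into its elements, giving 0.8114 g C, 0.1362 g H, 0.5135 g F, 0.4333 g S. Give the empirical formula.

C5H10F2S

C: 0.8114 g ÷ 12.01 g/mol = 0.06756 mol
H: 0.1362 g ÷ 1.008 g/mol = 0.1351 mol
F: 0.5135 g ÷ 19.00 g/mol = 0.02703 mol
S: 0.4333 g ÷ 32.07 g/mol = 0.01351 mol
Smallest is S at 0.01351 mol; normalising gives C 5.000, H 10.001, F 2.000, S 1.000
→ C5H10F2S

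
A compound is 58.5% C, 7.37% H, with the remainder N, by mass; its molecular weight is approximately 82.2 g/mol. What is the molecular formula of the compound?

Assume 100 g: 58.5 g C, 7.37 g H, 34.13 g N.
C: 58.5 g ÷ 12.01 g/mol = 4.871 mol
H: 7.37 g ÷ 1.008 g/mol = 7.312 mol
N: 34.13 g ÷ 14.01 g/mol = 2.436 mol
Smallest is N at 2.436 mol; normalising gives C 1.999, H 3.001, N 1.000
≈ 2:3:1 → C2H3N
Empirical-formula mass = 41.05 g/mol
n = 82.2 / 41.05 = 2.00 ≈ 2
Molecular formula = (C2H3N)×2 = C4H6N2

C4H6N2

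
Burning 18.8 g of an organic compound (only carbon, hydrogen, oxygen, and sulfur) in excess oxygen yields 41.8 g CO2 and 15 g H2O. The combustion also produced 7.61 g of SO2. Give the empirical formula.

C8H14OS

mol C = 41.8 / 44.01 = 0.9498; mass C = 0.9498 × 12.01 = 11.41 g
mol H = 2 × (15 / 18.02) = 1.665; mass H = 1.665 × 1.008 = 1.678 g
mol S = 7.61 / 64.07 = 0.1188; mass S = 3.809 g
mass O = 18.8 − (16.89) = 1.906 g → mol O = 0.1191
Smallest is S at 0.1188 mol; normalising gives C 7.996, H 14.016, O 1.003, S 1.000
≈ 8:14:1:1 → C8H14OS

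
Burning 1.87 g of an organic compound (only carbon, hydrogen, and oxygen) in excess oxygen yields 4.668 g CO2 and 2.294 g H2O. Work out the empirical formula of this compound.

C5H12O

mol C = 4.668 / 44.01 = 0.1061; mass C = 0.1061 × 12.01 = 1.274 g
mol H = 2 × (2.294 / 18.02) = 0.2546; mass H = 0.2546 × 1.008 = 0.2566 g
mass O = 1.87 − (1.531) = 0.3395 g → mol O = 0.02122
Ratios (÷ 0.02122): C 4.999, H 11.999, O 1.000
→ C5H12O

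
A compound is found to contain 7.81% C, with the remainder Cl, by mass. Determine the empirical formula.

Assume 100 g: 7.81 g C, 92.19 g Cl.
C: 7.81 g ÷ 12.01 g/mol = 0.6503 mol
Cl: 92.19 g ÷ 35.45 g/mol = 2.601 mol
Smallest is C at 0.6503 mol; normalising gives C 1.000, Cl 3.999
≈ 1:4 → CCl4

CCl4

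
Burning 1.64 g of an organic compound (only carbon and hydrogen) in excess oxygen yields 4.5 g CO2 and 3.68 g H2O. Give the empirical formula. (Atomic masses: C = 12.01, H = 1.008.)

mol C = 4.5 / 44.01 = 0.1022; mass C = 0.1022 × 12.01 = 1.228 g
mol H = 2 × (3.68 / 18.02) = 0.4084; mass H = 0.4084 × 1.008 = 0.4117 g
Ratios (÷ 0.1022): C 1.000, H 3.994
→ CH4

CH4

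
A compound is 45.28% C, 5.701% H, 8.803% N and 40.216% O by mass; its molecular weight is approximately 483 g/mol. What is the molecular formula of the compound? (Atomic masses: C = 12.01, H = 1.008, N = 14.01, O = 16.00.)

C18H27N3O12

Assume 100 g: 45.28 g C, 5.701 g H, 8.803 g N, 40.216 g O.
n(C) = 45.28/12.01 = 3.77, n(H) = 5.701/1.008 = 5.656, n(N) = 8.803/14.01 = 0.6283, n(O) = 40.216/16.00 = 2.514
Ratios (÷ 0.6283): C 6.000, H 9.001, N 1.000, O 4.000
≈ 6:9:1:4 → C6H9NO4
Empirical-formula mass = 159.14 g/mol
n = 483 / 159.14 = 3.04 ≈ 3
Molecular formula = (C6H9NO4)×3 = C18H27N3O12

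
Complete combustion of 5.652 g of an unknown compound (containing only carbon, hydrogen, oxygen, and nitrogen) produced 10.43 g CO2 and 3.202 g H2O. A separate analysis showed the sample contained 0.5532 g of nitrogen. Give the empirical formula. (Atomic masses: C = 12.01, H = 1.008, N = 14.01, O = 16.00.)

mol C = 10.43 / 44.01 = 0.2370; mass C = 0.2370 × 12.01 = 2.846 g
mol H = 2 × (3.202 / 18.02) = 0.3554; mass H = 0.3554 × 1.008 = 0.3582 g
mol N = 0.5532 / 14.01 = 0.03949
mass O = 5.652 − (3.758) = 1.894 g → mol O = 0.1184
Smallest is N at 0.03949 mol; normalising gives C 6.002, H 9.000, N 1.000, O 2.998
→ C6H9NO3

C6H9NO3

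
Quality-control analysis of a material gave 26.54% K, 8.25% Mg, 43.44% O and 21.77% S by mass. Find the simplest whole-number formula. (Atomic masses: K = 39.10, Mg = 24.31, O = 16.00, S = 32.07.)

Assume 100 g: 26.54 g K, 8.25 g Mg, 43.44 g O, 21.77 g S.
n(K) = 26.54/39.10 = 0.6788, n(Mg) = 8.25/24.31 = 0.3394, n(O) = 43.44/16.00 = 2.715, n(S) = 21.77/32.07 = 0.6788
Ratios (÷ 0.3394): K 2.000, Mg 1.000, O 8.000, S 2.000
Ratio ≈ 2:1:8:2, so the empirical formula is K2MgO8S2

K2MgO8S2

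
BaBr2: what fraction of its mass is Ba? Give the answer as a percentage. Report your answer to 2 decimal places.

46.22%

Molar mass = 1(137.33) + 2(79.90) = 297.130 g/mol
Mass of Ba per mole = 1 × 137.33 = 137.330 g
% Ba = 137.330 / 297.130 × 100 = 46.22%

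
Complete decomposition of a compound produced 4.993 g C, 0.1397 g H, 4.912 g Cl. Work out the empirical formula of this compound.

Moles — C: 4.993 / 12.01 = 0.4157 mol; H: 0.1397 / 1.008 = 0.1386 mol; Cl: 4.912 / 35.45 = 0.1386 mol
Smallest is Cl at 0.1386 mol; normalising gives C 3.000, H 1.000, Cl 1.000
≈ 3:1:1 → C3HCl

C3HCl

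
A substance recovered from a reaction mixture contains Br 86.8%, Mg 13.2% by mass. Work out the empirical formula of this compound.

Assume 100 g: 86.8 g Br, 13.2 g Mg.
Br: 86.8 g ÷ 79.90 g/mol = 1.086 mol
Mg: 13.2 g ÷ 24.31 g/mol = 0.543 mol
Divide by the smallest (0.543 mol Mg): Br 2.001, Mg 1.000
Ratio ≈ 2:1, so the empirical formula is Br2Mg

Br2Mg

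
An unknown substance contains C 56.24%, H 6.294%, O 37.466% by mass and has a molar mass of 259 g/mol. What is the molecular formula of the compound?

C12H16O6

Assume 100 g: 56.24 g C, 6.294 g H, 37.466 g O.
n(C) = 56.24/12.01 = 4.683, n(H) = 6.294/1.008 = 6.244, n(O) = 37.466/16.00 = 2.342
Ratios (÷ 2.342): C 2.000, H 2.667, O 1.000
Multiply by 3: C 6.00, H 8.00, O 3.00 → C6H8O3
Empirical-formula mass = 128.12 g/mol
n = 259 / 128.12 = 2.02 ≈ 2
Molecular formula = (C6H8O3)×2 = C12H16O6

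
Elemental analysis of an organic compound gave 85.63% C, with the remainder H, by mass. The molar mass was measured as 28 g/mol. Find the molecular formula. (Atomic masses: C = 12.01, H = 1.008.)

C2H4

Assume 100 g: 85.63 g C, 14.37 g H.
C: 85.63 g ÷ 12.01 g/mol = 7.13 mol
H: 14.37 g ÷ 1.008 g/mol = 14.26 mol
Smallest is C at 7.13 mol; normalising gives C 1.000, H 1.999
≈ 1:2 → CH2
Empirical-formula mass = 14.03 g/mol
n = 28 / 14.03 = 2.00 ≈ 2
Molecular formula = (CH2)×2 = C2H4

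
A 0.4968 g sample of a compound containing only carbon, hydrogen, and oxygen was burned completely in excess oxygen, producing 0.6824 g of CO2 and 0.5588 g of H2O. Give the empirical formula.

mol C = 0.6824 / 44.01 = 0.01551; mass C = 0.01551 × 12.01 = 0.1862 g
mol H = 2 × (0.5588 / 18.02) = 0.06202; mass H = 0.06202 × 1.008 = 0.06252 g
mass O = 0.4968 − (0.2487) = 0.2481 g → mol O = 0.01550
Ratios (÷ 0.0155): C 1.000, H 4.000, O 1.000
Ratio ≈ 1:4:1, so the empirical formula is CH4O

CH4O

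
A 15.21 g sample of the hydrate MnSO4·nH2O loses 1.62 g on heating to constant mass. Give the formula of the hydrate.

Mass of anhydrous MnSO4 = 15.21 − 1.62 = 13.59 g
mol H2O = 1.62 / 18.02 = 0.0899
Molar mass of MnSO4 = 151.01 g/mol → mol MnSO4 = 13.59 / 151.01 = 0.08999
n = 0.0899 / 0.08999 = 1.00 ≈ 1 → MnSO4·H2O

MnSO4·H2O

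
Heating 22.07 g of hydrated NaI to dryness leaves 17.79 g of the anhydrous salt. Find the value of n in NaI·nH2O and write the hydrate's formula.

NaI·2H2O

Mass of water lost = 22.07 − 17.79 = 4.28 g → 4.28 / 18.02 = 0.2375 mol H2O
Molar mass of NaI = 149.89 g/mol → mol NaI = 17.79 / 149.89 = 0.1187
n = 0.2375 / 0.1187 = 2.00 ≈ 2 → NaI·2H2O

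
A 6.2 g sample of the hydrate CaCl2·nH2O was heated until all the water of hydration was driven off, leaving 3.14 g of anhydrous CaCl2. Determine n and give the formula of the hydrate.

CaCl2·6H2O

Mass of water lost = 6.2 − 3.14 = 3.06 g → 3.06 / 18.02 = 0.1698 mol H2O
Molar mass of CaCl2 = 110.98 g/mol → mol CaCl2 = 3.14 / 110.98 = 0.02829
n = 0.1698 / 0.02829 = 6.00 ≈ 6 → CaCl2·6H2O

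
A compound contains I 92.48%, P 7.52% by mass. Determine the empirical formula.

I3P

Assume 100 g: 92.48 g I, 7.52 g P.
Moles — I: 92.48 / 126.90 = 0.7288 mol; P: 7.52 / 30.97 = 0.2428 mol
Divide by the smallest (0.2428 mol P): I 3.001, P 1.000
≈ 3:1 → I3P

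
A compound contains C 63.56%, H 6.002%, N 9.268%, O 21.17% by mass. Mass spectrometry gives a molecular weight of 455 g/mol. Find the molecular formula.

C24H27N3O6

Assume 100 g: 63.56 g C, 6.002 g H, 9.268 g N, 21.17 g O.
Moles — C: 63.56 / 12.01 = 5.292 mol; H: 6.002 / 1.008 = 5.954 mol; N: 9.268 / 14.01 = 0.6615 mol; O: 21.17 / 16.00 = 1.323 mol
Smallest is N at 0.6615 mol; normalising gives C 8.000, H 9.001, N 1.000, O 2.000
≈ 8:9:1:2 → C8H9NO2
Empirical-formula mass = 151.16 g/mol
n = 455 / 151.16 = 3.01 ≈ 3
Molecular formula = (C8H9NO2)×3 = C24H27N3O6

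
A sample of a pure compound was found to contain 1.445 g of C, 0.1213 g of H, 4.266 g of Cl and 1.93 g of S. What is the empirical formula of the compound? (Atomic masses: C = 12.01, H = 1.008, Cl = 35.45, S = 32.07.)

C: 1.445 g ÷ 12.01 g/mol = 0.1203 mol
H: 0.1213 g ÷ 1.008 g/mol = 0.1203 mol
Cl: 4.266 g ÷ 35.45 g/mol = 0.1203 mol
S: 1.93 g ÷ 32.07 g/mol = 0.06018 mol
Divide by the smallest (0.06018 mol S): C 1.999, H 2.000, Cl 2.000, S 1.000
≈ 2:2:2:1 → C2H2Cl2S

C2H2Cl2S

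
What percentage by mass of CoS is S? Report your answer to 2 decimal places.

Molar mass = 1(58.93) + 1(32.07) = 91.000 g/mol
Mass of S per mole = 1 × 32.07 = 32.070 g
% S = 32.070 / 91.000 × 100 = 35.24%

35.24%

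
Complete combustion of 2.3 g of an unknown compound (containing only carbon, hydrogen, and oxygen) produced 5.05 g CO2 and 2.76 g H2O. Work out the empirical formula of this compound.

mol C = 5.05 / 44.01 = 0.1147; mass C = 0.1147 × 12.01 = 1.378 g
mol H = 2 × (2.76 / 18.02) = 0.3063; mass H = 0.3063 × 1.008 = 0.3088 g
mass O = 2.3 − (1.687) = 0.6131 g → mol O = 0.03832
Ratios (÷ 0.03832): C 2.994, H 7.994, O 1.000
→ C3H8O

C3H8O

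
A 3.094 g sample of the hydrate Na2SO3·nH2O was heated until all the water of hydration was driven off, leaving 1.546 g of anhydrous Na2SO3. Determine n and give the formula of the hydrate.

Na2SO3·7H2O

Mass of water lost = 3.094 − 1.546 = 1.548 g → 1.548 / 18.02 = 0.0859 mol H2O
Molar mass of Na2SO3 = 126.05 g/mol → mol Na2SO3 = 1.546 / 126.05 = 0.01226
n = 0.0859 / 0.01226 = 7.00 ≈ 7 → Na2SO3·7H2O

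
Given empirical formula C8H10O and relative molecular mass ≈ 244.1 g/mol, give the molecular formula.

C16H20O2

Empirical-formula mass = 122.16 g/mol
n = 244.1 / 122.16 = 2.00 ≈ 2
Molecular formula = (C8H10O)2 = C16H20O2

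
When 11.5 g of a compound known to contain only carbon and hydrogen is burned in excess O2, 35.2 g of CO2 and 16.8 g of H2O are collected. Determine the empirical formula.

C3H7

mol C = 35.2 / 44.01 = 0.7998; mass C = 0.7998 × 12.01 = 9.606 g
mol H = 2 × (16.8 / 18.02) = 1.865; mass H = 1.865 × 1.008 = 1.880 g
Smallest is C at 0.7998 mol; normalising gives C 1.000, H 2.331
Multiply by 3: C 3.00, H 6.99 → C3H7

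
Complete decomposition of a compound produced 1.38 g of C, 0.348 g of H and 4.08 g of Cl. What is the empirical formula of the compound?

CH3Cl

C: 1.38 g ÷ 12.01 g/mol = 0.1149 mol
H: 0.348 g ÷ 1.008 g/mol = 0.3452 mol
Cl: 4.08 g ÷ 35.45 g/mol = 0.1151 mol
Smallest is C at 0.1149 mol; normalising gives C 1.000, H 3.005, Cl 1.002
Ratio ≈ 1:3:1, so the empirical formula is CH3Cl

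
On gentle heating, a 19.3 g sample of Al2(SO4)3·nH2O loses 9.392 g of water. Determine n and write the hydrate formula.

Mass of anhydrous Al2(SO4)3 = 19.3 − 9.392 = 9.908 g
mol H2O = 9.392 / 18.02 = 0.5212
Molar mass of Al2(SO4)3 = 342.17 g/mol → mol Al2(SO4)3 = 9.908 / 342.17 = 0.02896
n = 0.5212 / 0.02896 = 18.00 ≈ 18 → Al2(SO4)3·18H2O

Al2(SO4)3·18H2O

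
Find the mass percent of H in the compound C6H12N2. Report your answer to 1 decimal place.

10.8%

Molar mass = 6(12.01) + 12(1.008) + 2(14.01) = 112.176 g/mol
Mass of H per mole = 12 × 1.008 = 12.096 g
% H = 12.096 / 112.176 × 100 = 10.8%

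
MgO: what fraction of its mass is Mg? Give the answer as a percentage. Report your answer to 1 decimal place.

60.3%

Molar mass = 1(24.31) + 1(16.00) = 40.310 g/mol
Mass of Mg per mole = 1 × 24.31 = 24.310 g
% Mg = 24.310 / 40.310 × 100 = 60.3%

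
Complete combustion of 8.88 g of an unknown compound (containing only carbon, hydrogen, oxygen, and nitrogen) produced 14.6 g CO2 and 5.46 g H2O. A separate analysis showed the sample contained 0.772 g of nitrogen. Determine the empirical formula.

mol C = 14.6 / 44.01 = 0.3317; mass C = 0.3317 × 12.01 = 3.984 g
mol H = 2 × (5.46 / 18.02) = 0.6060; mass H = 0.6060 × 1.008 = 0.6108 g
mol N = 0.772 / 14.01 = 0.05510
mass O = 8.88 − (5.367) = 3.513 g → mol O = 0.2196
Divide by the smallest (0.0551 mol N): C 6.020, H 10.997, N 1.000, O 3.984
≈ 6:11:1:4 → C6H11NO4

C6H11NO4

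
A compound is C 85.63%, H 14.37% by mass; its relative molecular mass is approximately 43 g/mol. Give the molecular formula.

C3H6

Assume 100 g: 85.63 g C, 14.37 g H.
C: 85.63 g ÷ 12.01 g/mol = 7.13 mol
H: 14.37 g ÷ 1.008 g/mol = 14.26 mol
Ratios (÷ 7.13): C 1.000, H 1.999
≈ 1:2 → CH2
Empirical-formula mass = 14.03 g/mol
n = 43 / 14.03 = 3.07 ≈ 3
Molecular formula = (CH2)×3 = C3H6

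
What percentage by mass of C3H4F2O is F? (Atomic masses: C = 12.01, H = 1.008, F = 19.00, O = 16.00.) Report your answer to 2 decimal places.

40.40%

Molar mass = 3(12.01) + 4(1.008) + 2(19.00) + 1(16.00) = 94.062 g/mol
Mass of F per mole = 2 × 19.00 = 38.000 g
% F = 38.000 / 94.062 × 100 = 40.40%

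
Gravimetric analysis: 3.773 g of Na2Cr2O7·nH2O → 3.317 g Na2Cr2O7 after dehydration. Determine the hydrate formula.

Mass of water lost = 3.773 − 3.317 = 0.456 g → 0.456 / 18.02 = 0.02531 mol H2O
Molar mass of Na2Cr2O7 = 261.98 g/mol → mol Na2Cr2O7 = 3.317 / 261.98 = 0.01266
n = 0.02531 / 0.01266 = 2.00 ≈ 2 → Na2Cr2O7·2H2O

Na2Cr2O7·2H2O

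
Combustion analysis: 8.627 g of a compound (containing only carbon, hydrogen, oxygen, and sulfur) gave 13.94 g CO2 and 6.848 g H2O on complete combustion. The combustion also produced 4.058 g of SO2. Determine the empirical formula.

mol C = 13.94 / 44.01 = 0.3167; mass C = 0.3167 × 12.01 = 3.804 g
mol H = 2 × (6.848 / 18.02) = 0.7600; mass H = 0.7600 × 1.008 = 0.7661 g
mol S = 4.058 / 64.07 = 0.06334; mass S = 2.031 g
mass O = 8.627 − (6.601) = 2.026 g → mol O = 0.1266
Smallest is S at 0.06334 mol; normalising gives C 5.001, H 12.000, O 1.999, S 1.000
→ C5H12O2S

C5H12O2S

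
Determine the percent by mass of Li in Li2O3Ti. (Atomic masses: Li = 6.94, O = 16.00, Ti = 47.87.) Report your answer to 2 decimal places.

Molar mass = 2(6.94) + 3(16.00) + 1(47.87) = 109.750 g/mol
Mass of Li per mole = 2 × 6.94 = 13.880 g
% Li = 13.880 / 109.750 × 100 = 12.65%

12.65%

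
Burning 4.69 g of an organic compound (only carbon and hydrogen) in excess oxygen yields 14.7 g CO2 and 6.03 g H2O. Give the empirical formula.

CH2

mol C = 14.7 / 44.01 = 0.3340; mass C = 0.3340 × 12.01 = 4.012 g
mol H = 2 × (6.03 / 18.02) = 0.6693; mass H = 0.6693 × 1.008 = 0.6746 g
Divide by the smallest (0.334 mol C): C 1.000, H 2.004
Ratio ≈ 1:2, so the empirical formula is CH2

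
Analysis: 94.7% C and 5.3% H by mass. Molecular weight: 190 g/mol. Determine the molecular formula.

C15H10

Assume 100 g: 94.7 g C, 5.3 g H.
C: 94.7 g ÷ 12.01 g/mol = 7.885 mol
H: 5.3 g ÷ 1.008 g/mol = 5.258 mol
Smallest is H at 5.258 mol; normalising gives C 1.500, H 1.000
×2: C 3.00, H 2.00 → C3H2
Empirical-formula mass = 38.05 g/mol
n = 190 / 38.05 = 4.99 ≈ 5
Molecular formula = (C3H2)×5 = C15H10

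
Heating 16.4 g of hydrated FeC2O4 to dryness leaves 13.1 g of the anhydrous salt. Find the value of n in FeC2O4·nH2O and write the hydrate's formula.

Mass of water lost = 16.4 − 13.1 = 3.3 g → 3.3 / 18.02 = 0.1831 mol H2O
Molar mass of FeC2O4 = 143.87 g/mol → mol FeC2O4 = 13.1 / 143.87 = 0.09105
n = 0.1831 / 0.09105 = 2.01 ≈ 2 → FeC2O4·2H2O

FeC2O4·2H2O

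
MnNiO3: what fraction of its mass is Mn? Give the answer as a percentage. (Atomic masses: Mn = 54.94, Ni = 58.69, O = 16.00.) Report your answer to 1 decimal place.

Molar mass = 1(54.94) + 1(58.69) + 3(16.00) = 161.630 g/mol
Mass of Mn per mole = 1 × 54.94 = 54.940 g
% Mn = 54.940 / 161.630 × 100 = 34.0%

34.0%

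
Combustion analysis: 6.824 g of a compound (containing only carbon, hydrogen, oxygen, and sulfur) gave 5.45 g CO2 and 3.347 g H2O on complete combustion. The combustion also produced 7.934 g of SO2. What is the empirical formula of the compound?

mol C = 5.45 / 44.01 = 0.1238; mass C = 0.1238 × 12.01 = 1.487 g
mol H = 2 × (3.347 / 18.02) = 0.3715; mass H = 0.3715 × 1.008 = 0.3744 g
mol S = 7.934 / 64.07 = 0.1238; mass S = 3.971 g
mass O = 6.824 − (5.833) = 0.9910 g → mol O = 0.06193
Divide by the smallest (0.06193 mol O): C 1.999, H 5.998, O 1.000, S 1.999
≈ 2:6:1:2 → C2H6OS2

C2H6OS2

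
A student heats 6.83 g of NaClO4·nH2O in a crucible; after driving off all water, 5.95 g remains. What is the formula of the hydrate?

Mass of water lost = 6.83 − 5.95 = 0.88 g → 0.88 / 18.02 = 0.04883 mol H2O
Molar mass of NaClO4 = 122.44 g/mol → mol NaClO4 = 5.95 / 122.44 = 0.0486
n = 0.04883 / 0.0486 = 1.00 ≈ 1 → NaClO4·H2O

NaClO4·H2O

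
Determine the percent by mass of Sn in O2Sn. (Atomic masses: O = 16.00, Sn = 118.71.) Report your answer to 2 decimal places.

Molar mass = 2(16.00) + 1(118.71) = 150.710 g/mol
Mass of Sn per mole = 1 × 118.71 = 118.710 g
% Sn = 118.710 / 150.710 × 100 = 78.77%

78.77%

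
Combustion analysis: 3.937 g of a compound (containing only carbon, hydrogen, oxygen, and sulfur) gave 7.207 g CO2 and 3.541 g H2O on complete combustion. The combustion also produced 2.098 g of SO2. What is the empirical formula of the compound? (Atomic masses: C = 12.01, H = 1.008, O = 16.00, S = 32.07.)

C5H12OS

mol C = 7.207 / 44.01 = 0.1638; mass C = 0.1638 × 12.01 = 1.967 g
mol H = 2 × (3.541 / 18.02) = 0.3930; mass H = 0.3930 × 1.008 = 0.3962 g
mol S = 2.098 / 64.07 = 0.03275; mass S = 1.050 g
mass O = 3.937 − (3.413) = 0.5240 g → mol O = 0.03275
Ratios (÷ 0.03275): C 5.001, H 12.002, O 1.000, S 1.000
≈ 5:12:1:1 → C5H12OS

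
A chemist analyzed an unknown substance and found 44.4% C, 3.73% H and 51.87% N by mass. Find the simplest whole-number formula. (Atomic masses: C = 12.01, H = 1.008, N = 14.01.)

Assume 100 g: 44.4 g C, 3.73 g H, 51.87 g N.
Moles — C: 44.4 / 12.01 = 3.697 mol; H: 3.73 / 1.008 = 3.7 mol; N: 51.87 / 14.01 = 3.702 mol
Divide by the smallest (3.697 mol C): C 1.000, H 1.001, N 1.001
→ CHN

CHN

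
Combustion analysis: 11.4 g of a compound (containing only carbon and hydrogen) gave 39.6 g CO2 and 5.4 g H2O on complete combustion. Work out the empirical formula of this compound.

C3H2

mol C = 39.6 / 44.01 = 0.8998; mass C = 0.8998 × 12.01 = 10.81 g
mol H = 2 × (5.4 / 18.02) = 0.5993; mass H = 0.5993 × 1.008 = 0.6041 g
Ratios (÷ 0.5993): C 1.501, H 1.000
×2: C 3.00, H 2.00 → C3H2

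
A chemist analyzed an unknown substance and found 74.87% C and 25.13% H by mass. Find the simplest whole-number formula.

Assume 100 g: 74.87 g C, 25.13 g H.
n(C) = 74.87/12.01 = 6.234, n(H) = 25.13/1.008 = 24.93
Ratios (÷ 6.234): C 1.000, H 3.999
≈ 1:4 → CH4

CH4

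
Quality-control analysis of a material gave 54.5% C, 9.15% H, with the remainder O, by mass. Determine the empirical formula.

Assume 100 g: 54.5 g C, 9.15 g H, 36.35 g O.
C: 54.5 g ÷ 12.01 g/mol = 4.538 mol
H: 9.15 g ÷ 1.008 g/mol = 9.077 mol
O: 36.35 g ÷ 16.00 g/mol = 2.272 mol
Smallest is O at 2.272 mol; normalising gives C 1.997, H 3.996, O 1.000
≈ 2:4:1 → C2H4O

C2H4O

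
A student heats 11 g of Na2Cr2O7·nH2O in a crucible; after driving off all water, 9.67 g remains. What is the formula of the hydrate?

Na2Cr2O7·2H2O

Mass of water lost = 11 − 9.67 = 1.33 g → 1.33 / 18.02 = 0.07381 mol H2O
Molar mass of Na2Cr2O7 = 261.98 g/mol → mol Na2Cr2O7 = 9.67 / 261.98 = 0.03691
n = 0.07381 / 0.03691 = 2.00 ≈ 2 → Na2Cr2O7·2H2O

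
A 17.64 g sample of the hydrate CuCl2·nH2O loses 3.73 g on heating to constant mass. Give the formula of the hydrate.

CuCl2·2H2O

Mass of anhydrous CuCl2 = 17.64 − 3.73 = 13.91 g
mol H2O = 3.73 / 18.02 = 0.207
Molar mass of CuCl2 = 134.45 g/mol → mol CuCl2 = 13.91 / 134.45 = 0.1035
n = 0.207 / 0.1035 = 2.00 ≈ 2 → CuCl2·2H2O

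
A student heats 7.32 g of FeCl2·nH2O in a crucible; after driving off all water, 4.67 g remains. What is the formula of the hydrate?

Mass of water lost = 7.32 − 4.67 = 2.65 g → 2.65 / 18.02 = 0.1471 mol H2O
Molar mass of FeCl2 = 126.75 g/mol → mol FeCl2 = 4.67 / 126.75 = 0.03684
n = 0.1471 / 0.03684 = 3.99 ≈ 4 → FeCl2·4H2O

FeCl2·4H2O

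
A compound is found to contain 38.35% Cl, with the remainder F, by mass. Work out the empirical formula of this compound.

Assume 100 g: 38.35 g Cl, 61.65 g F.
n(Cl) = 38.35/35.45 = 1.082, n(F) = 61.65/19.00 = 3.245
Divide by the smallest (1.082 mol Cl): Cl 1.000, F 2.999
≈ 1:3 → ClF3

ClF3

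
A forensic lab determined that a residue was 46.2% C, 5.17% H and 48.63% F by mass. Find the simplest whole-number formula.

C3H4F2

Assume 100 g: 46.2 g C, 5.17 g H, 48.63 g F.
Moles — C: 46.2 / 12.01 = 3.847 mol; H: 5.17 / 1.008 = 5.129 mol; F: 48.63 / 19.00 = 2.559 mol
Divide by the smallest (2.559 mol F): C 1.503, H 2.004, F 1.000
×2: C 3.01, H 4.01, F 2.00 → C3H4F2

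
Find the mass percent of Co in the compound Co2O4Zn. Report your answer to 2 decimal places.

Molar mass = 2(58.93) + 4(16.00) + 1(65.38) = 247.240 g/mol
Mass of Co per mole = 2 × 58.93 = 117.860 g
% Co = 117.860 / 247.240 × 100 = 47.67%

47.67%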